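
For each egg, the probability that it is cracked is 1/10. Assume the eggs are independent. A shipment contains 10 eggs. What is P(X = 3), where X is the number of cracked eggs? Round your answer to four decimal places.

X ~ Binomial(n=10, p=0.10).
P(X=3) = C(10,3) · p^3 · (1−p)^7
= 120 · 0.001 · 0.4783 = 0.057396

0.0574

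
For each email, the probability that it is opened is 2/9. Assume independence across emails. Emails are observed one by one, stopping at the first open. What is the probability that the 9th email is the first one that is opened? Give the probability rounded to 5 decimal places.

0.02976

Geometric (trials to first success), p = 0.222222.
P(Y = 9) = (1−p)^8 · p = 0.13392 · 0.222222 = 0.0297599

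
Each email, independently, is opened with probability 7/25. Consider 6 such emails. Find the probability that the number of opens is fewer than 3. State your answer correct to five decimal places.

0.78042

X ~ Binomial(6, 0.28); P(X ≤ 2) = Σ C(6,k) p^k (1−p)^(6−k) over k:
  k=0: C(6,0)·0.28^0·0.72^6 = 0.1393141
  k=1: C(6,1)·0.28^1·0.72^5 = 0.3250662
  k=2: C(6,2)·0.28^2·0.72^4 = 0.3160365
Total = 0.7804168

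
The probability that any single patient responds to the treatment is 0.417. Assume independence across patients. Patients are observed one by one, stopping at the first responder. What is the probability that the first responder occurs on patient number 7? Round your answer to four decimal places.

Geometric (trials to first success), p = 0.417.
P(Y = 7) = (1−p)^6 · p = 0.039266 · 0.417 = 0.016374

0.0164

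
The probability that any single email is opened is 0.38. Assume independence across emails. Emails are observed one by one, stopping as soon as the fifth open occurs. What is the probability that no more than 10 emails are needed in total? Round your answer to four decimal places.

Finishing within 10 emails ⇔ at least 5 successes in the first 10. With X ~ Binomial(10, 0.38), P(Y ≤ 10) = 1 − P(X ≤ 4).
  k=0: C(10,0)·0.38^0·0.62^10 = 0.008393
  k=1: C(10,1)·0.38^1·0.62^9 = 0.051441
  k=2: C(10,2)·0.38^2·0.62^8 = 0.141877
  k=3: C(10,3)·0.38^3·0.62^7 = 0.231886
  k=4: C(10,4)·0.38^4·0.62^6 = 0.248716
1 − 0.682313 = 0.317687

0.3177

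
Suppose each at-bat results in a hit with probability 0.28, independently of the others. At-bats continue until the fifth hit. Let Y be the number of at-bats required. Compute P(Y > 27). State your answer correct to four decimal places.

Needing more than 27 at-bats ⇔ fewer than 5 successes in the first 27. With X ~ Binomial(27, 0.28), P(Y > 27) = P(X ≤ 4).
  k=0: C(27,0)·0.28^0·0.72^27 = 0.000141
  k=1: C(27,1)·0.28^1·0.72^26 = 0.001476
  k=2: C(27,2)·0.28^2·0.72^25 = 0.007463
  k=3: C(27,3)·0.28^3·0.72^24 = 0.024187
  k=4: C(27,4)·0.28^4·0.72^23 = 0.056436
P(X ≤ 4) = 0.089703

0.0897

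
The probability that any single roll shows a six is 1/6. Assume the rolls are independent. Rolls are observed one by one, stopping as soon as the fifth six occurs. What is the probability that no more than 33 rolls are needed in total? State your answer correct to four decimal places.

Finishing within 33 rolls ⇔ at least 5 successes in the first 33. With X ~ Binomial(33, 0.166667), P(Y ≤ 33) = 1 − P(X ≤ 4).
  k=0: C(33,0)·0.166667^0·0.833333^33 = 0.002438
  k=1: C(33,1)·0.166667^1·0.833333^32 = 0.016090
  k=2: C(33,2)·0.166667^2·0.833333^31 = 0.051489
  k=3: C(33,3)·0.166667^3·0.833333^30 = 0.106410
  k=4: C(33,4)·0.166667^4·0.833333^29 = 0.159615
1 − 0.336042 = 0.663958

0.6640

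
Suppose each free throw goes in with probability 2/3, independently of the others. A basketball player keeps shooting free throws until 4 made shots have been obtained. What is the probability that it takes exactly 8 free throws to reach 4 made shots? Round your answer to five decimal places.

Y = trial on which the fourth success occurs; negative binomial, r=4, p=0.666667.
P(Y=8) = C(7,3) · p^4 · (1−p)^4
= 35 · 0.19753 · 0.012346 = 0.0853528

0.08535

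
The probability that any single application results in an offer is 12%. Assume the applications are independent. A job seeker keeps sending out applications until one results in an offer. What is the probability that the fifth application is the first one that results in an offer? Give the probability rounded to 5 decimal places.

0.07196

Geometric (trials to first success), p = 0.12.
P(Y = 5) = (1−p)^4 · p = 0.5997 · 0.12 = 0.0719634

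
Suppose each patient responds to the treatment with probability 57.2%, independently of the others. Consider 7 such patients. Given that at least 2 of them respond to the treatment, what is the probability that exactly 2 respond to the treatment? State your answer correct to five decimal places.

X ~ Binomial(7, 0.572). Want P(X=2 | X≥2) = P(X=2) / P(X≥2).
P(X=2) = C(7,2)·0.572^2·0.428^5 = 0.0986802
P(X≥2) = 1 − 0.0026309 − 0.0246126 = 0.9727565
Ratio = 0.0986802 / 0.9727565 = 0.1014439

0.10144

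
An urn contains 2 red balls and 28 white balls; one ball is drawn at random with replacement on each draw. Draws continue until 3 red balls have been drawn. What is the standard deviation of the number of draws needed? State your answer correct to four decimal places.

25.0998

Y = total draws until the third success; negative binomial with r=3, p=0.066667.
SD(Y) = √[r(1−p)/p²] = √(630.000000) = 25.099801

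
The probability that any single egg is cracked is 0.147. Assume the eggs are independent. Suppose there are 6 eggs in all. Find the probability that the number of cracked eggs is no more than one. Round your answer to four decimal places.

0.7835

X ~ Binomial(6, 0.147); P(X ≤ 1) = Σ C(6,k) p^k (1−p)^(6−k) over k:
  k=0: C(6,0)·0.147^0·0.853^6 = 0.385207
  k=1: C(6,1)·0.147^1·0.853^5 = 0.398303
Total = 0.783510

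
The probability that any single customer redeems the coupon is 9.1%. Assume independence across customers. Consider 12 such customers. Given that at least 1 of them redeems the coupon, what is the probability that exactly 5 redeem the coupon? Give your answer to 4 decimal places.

0.0037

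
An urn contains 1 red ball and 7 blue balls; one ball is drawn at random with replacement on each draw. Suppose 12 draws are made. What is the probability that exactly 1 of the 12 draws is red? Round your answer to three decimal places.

X ~ Binomial(n=12, p=0.125).
P(X=1) = C(12,1) · p^1 · (1−p)^11
= 12 · 0.125 · 0.23019 = 0.34529

0.345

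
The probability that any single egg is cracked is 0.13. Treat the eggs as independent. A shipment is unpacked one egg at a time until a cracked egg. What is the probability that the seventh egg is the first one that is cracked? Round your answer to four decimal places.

Geometric (trials to first success), p = 0.13.
P(Y = 7) = (1−p)^6 · p = 0.43363 · 0.13 = 0.056371

0.0564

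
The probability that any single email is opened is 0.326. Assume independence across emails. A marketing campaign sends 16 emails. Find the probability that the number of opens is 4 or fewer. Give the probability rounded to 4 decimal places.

X ~ Binomial(16, 0.326); P(X ≤ 4) = Σ C(16,k) p^k (1−p)^(16−k) over k:
  k=0: C(16,0)·0.326^0·0.674^16 = 0.001814
  k=1: C(16,1)·0.326^1·0.674^15 = 0.014036
  k=2: C(16,2)·0.326^2·0.674^14 = 0.050916
  k=3: C(16,3)·0.326^3·0.674^13 = 0.114926
  k=4: C(16,4)·0.326^4·0.674^12 = 0.180659
Total = 0.362351

0.3624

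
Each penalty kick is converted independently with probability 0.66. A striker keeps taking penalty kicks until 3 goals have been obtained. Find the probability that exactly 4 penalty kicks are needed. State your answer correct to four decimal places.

Y = trial on which the third success occurs; negative binomial, r=3, p=0.66.
P(Y=4) = C(3,2) · p^3 · (1−p)^1
= 3 · 0.2875 · 0.34 = 0.293246

0.2932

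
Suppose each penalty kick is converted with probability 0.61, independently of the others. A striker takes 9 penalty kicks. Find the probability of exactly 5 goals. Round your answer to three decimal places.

X ~ Binomial(n=9, p=0.61).
P(X=5) = C(9,5) · p^5 · (1−p)^4
= 126 · 0.08446 · 0.023134 = 0.24619

0.246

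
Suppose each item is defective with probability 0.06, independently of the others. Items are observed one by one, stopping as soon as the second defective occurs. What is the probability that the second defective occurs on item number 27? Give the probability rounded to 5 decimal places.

Y = trial on which the second success occurs; negative binomial, r=2, p=0.06.
P(Y=27) = C(26,1) · p^2 · (1−p)^25
= 26 · 0.0036 · 0.21291 = 0.0199284

0.01993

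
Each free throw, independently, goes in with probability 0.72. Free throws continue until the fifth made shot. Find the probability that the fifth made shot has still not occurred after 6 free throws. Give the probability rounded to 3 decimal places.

Needing more than 6 free throws ⇔ fewer than 5 successes in the first 6. With X ~ Binomial(6, 0.72), P(Y > 6) = P(X ≤ 4).
  k=0: C(6,0)·0.72^0·0.28^6 = 0.00048
  k=1: C(6,1)·0.72^1·0.28^5 = 0.00743
  k=2: C(6,2)·0.72^2·0.28^4 = 0.04780
  k=3: C(6,3)·0.72^3·0.28^3 = 0.16387
  k=4: C(6,4)·0.72^4·0.28^2 = 0.31604
P(X ≤ 4) = 0.53562

0.536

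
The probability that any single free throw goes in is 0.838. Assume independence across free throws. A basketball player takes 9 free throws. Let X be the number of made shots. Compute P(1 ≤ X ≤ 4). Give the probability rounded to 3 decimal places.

X ~ Binomial(9, 0.838); P(1 ≤ X ≤ 4) = Σ C(9,k) p^k (1−p)^(9−k) over k:
  k=1: C(9,1)·0.838^1·0.162^8 = 0.00000
  k=2: C(9,2)·0.838^2·0.162^7 = 0.00007
  k=3: C(9,3)·0.838^3·0.162^6 = 0.00089
  k=4: C(9,4)·0.838^4·0.162^5 = 0.00693
Total = 0.00790

0.008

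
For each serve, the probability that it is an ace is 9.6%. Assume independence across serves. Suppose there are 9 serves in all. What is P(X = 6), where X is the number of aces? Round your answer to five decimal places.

X ~ Binomial(n=9, p=0.096).
P(X=6) = C(9,6) · p^6 · (1−p)^3
= 84 · 7.8276e-07 · 0.73876 = 0.0000486

0.00005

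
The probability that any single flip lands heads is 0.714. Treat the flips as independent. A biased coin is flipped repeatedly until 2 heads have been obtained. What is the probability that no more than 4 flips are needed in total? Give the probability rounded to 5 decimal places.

0.92650

Finishing within 4 flips ⇔ at least 2 successes in the first 4. With X ~ Binomial(4, 0.714), P(Y ≤ 4) = 1 − P(X ≤ 1).
  k=0: C(4,0)·0.714^0·0.286^4 = 0.0066906
  k=1: C(4,1)·0.714^1·0.286^3 = 0.0668123
1 − 0.0735029 = 0.9264971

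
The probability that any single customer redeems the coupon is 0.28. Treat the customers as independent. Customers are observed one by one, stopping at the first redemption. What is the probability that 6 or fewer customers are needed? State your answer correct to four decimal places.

0.8607

Y = number of customers to the first success; geometric, p = 0.28.
P(Y ≤ 6) = 1 − (1−p)^6 = 1 − 0.139314 = 0.860686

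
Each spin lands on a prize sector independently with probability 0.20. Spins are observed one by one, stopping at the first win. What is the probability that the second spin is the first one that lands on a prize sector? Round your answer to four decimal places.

Geometric (trials to first success), p = 0.20.
P(Y = 2) = (1−p)^1 · p = 0.8 · 0.20 = 0.160000

0.1600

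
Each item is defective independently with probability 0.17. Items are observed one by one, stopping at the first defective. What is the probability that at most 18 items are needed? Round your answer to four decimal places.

0.9651

Y = number of items to the first success; geometric, p = 0.17.
P(Y ≤ 18) = 1 − (1−p)^18 = 1 − 0.034947 = 0.965053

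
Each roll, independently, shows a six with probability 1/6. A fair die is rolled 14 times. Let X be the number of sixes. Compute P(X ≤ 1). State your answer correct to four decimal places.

X ~ Binomial(14, 0.166667); P(X ≤ 1) = Σ C(14,k) p^k (1−p)^(14−k) over k:
  k=0: C(14,0)·0.166667^0·0.833333^14 = 0.077887
  k=1: C(14,1)·0.166667^1·0.833333^13 = 0.218082
Total = 0.295969

0.2960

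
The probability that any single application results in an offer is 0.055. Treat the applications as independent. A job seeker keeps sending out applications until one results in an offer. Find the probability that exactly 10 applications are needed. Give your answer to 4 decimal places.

0.0331

Geometric (trials to first success), p = 0.055.
P(Y = 10) = (1−p)^9 · p = 0.60102 · 0.055 = 0.033056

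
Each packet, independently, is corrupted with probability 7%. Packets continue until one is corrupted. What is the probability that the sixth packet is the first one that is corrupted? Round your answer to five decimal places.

0.04870

Geometric (trials to first success), p = 0.07.
P(Y = 6) = (1−p)^5 · p = 0.69569 · 0.07 = 0.0486982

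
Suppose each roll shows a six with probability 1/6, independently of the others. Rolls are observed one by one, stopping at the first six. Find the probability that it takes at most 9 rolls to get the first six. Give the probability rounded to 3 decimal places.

0.806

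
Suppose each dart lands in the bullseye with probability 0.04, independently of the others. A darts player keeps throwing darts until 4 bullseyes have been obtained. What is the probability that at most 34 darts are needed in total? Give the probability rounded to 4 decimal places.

Finishing within 34 darts ⇔ at least 4 successes in the first 34. With X ~ Binomial(34, 0.04), P(Y ≤ 34) = 1 − P(X ≤ 3).
  k=0: C(34,0)·0.04^0·0.96^34 = 0.249587
  k=1: C(34,1)·0.04^1·0.96^33 = 0.353582
  k=2: C(34,2)·0.04^2·0.96^32 = 0.243087
  k=3: C(34,3)·0.04^3·0.96^31 = 0.108039
1 − 0.954295 = 0.045705

0.0457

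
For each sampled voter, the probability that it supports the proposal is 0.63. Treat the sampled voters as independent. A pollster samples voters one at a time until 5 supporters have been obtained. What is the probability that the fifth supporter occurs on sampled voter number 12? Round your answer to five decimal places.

0.03109

Y = trial on which the fifth success occurs; negative binomial, r=5, p=0.63.
P(Y=12) = C(11,4) · p^5 · (1−p)^7
= 330 · 0.099244 · 0.00094932 = 0.0310906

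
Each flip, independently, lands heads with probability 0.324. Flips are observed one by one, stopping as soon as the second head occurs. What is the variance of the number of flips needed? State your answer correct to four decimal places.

12.8791

Y = total flips until the second success; negative binomial with r=2, p=0.324.
Var(Y) = r(1−p)/p² = 2·0.676 / 0.324² = 12.879134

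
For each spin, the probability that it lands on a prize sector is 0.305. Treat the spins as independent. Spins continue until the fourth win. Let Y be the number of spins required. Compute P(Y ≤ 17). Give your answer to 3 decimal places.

0.810

Finishing within 17 spins ⇔ at least 4 successes in the first 17. With X ~ Binomial(17, 0.305), P(Y ≤ 17) = 1 − P(X ≤ 3).
  k=0: C(17,0)·0.305^0·0.695^17 = 0.00206
  k=1: C(17,1)·0.305^1·0.695^16 = 0.01536
  k=2: C(17,2)·0.305^2·0.695^15 = 0.05394
  k=3: C(17,3)·0.305^3·0.695^14 = 0.11836
1 − 0.18972 = 0.81028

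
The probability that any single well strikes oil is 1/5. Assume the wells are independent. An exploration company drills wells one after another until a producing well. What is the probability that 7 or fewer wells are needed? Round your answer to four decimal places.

Y = number of wells to the first success; geometric, p = 0.20.
P(Y ≤ 7) = 1 − (1−p)^7 = 1 − 0.209715 = 0.790285

0.7903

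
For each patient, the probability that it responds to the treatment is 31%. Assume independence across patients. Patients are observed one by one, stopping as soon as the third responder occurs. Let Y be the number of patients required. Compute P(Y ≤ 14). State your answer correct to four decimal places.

0.8577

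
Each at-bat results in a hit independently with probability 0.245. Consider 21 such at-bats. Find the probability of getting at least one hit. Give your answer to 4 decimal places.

P(at least one) = 1 − P(none) = 1 − (1 − 0.245)^21
= 1 − 0.002735 = 0.997265

0.9973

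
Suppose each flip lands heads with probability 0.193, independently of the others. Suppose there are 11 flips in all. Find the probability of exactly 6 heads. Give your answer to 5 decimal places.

0.00817

X ~ Binomial(n=11, p=0.193).
P(X=6) = C(11,6) · p^6 · (1−p)^5
= 462 · 5.1683e-05 · 0.34227 = 0.0081725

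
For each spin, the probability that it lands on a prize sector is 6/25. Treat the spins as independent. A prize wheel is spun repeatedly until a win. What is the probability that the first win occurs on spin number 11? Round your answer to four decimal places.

Geometric (trials to first success), p = 0.24.
P(Y = 11) = (1−p)^10 · p = 0.064289 · 0.24 = 0.015429

0.0154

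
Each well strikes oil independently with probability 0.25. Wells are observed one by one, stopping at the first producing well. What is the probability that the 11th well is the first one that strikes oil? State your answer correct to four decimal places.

Geometric (trials to first success), p = 0.25.
P(Y = 11) = (1−p)^10 · p = 0.056314 · 0.25 = 0.014078

0.0141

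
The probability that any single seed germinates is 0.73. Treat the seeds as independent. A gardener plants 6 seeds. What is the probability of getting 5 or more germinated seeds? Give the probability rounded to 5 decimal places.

X ~ Binomial(6, 0.73); P(X ≥ 5) = Σ C(6,k) p^k (1−p)^(6−k) over k:
  k=5: C(6,5)·0.73^5·0.27^1 = 0.3358376
  k=6: C(6,6)·0.73^6·0.27^0 = 0.1513342
Total = 0.4871718

0.48717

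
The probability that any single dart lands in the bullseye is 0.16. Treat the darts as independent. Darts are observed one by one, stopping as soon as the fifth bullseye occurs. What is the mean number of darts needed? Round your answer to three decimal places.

31.250

Y = total darts until the fifth success; negative binomial with r=5, p=0.16.
E[Y] = r / p = 5 / 0.16 = 31.25000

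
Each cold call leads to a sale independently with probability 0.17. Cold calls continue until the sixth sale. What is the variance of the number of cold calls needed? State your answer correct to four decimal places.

172.3183

Y = total cold calls until the sixth success; negative binomial with r=6, p=0.17.
Var(Y) = r(1−p)/p² = 6·0.83 / 0.17² = 172.318339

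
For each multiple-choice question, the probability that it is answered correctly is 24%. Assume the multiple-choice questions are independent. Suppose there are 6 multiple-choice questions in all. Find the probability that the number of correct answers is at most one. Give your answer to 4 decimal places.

X ~ Binomial(6, 0.24); P(X ≤ 1) = Σ C(6,k) p^k (1−p)^(6−k) over k:
  k=0: C(6,0)·0.24^0·0.76^6 = 0.192700
  k=1: C(6,1)·0.24^1·0.76^5 = 0.365116
Total = 0.557816

0.5578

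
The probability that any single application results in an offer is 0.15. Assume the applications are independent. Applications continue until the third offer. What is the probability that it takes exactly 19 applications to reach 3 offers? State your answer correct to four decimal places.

Y = trial on which the third success occurs; negative binomial, r=3, p=0.15.
P(Y=19) = C(18,2) · p^3 · (1−p)^16
= 153 · 0.003375 · 0.074251 = 0.038341

0.0383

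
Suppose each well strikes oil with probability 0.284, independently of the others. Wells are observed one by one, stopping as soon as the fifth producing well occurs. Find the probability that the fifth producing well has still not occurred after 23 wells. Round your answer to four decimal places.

0.1747

Needing more than 23 wells ⇔ fewer than 5 successes in the first 23. With X ~ Binomial(23, 0.284), P(Y > 23) = P(X ≤ 4).
  k=0: C(23,0)·0.284^0·0.716^23 = 0.000460
  k=1: C(23,1)·0.284^1·0.716^22 = 0.004199
  k=2: C(23,2)·0.284^2·0.716^21 = 0.018320
  k=3: C(23,3)·0.284^3·0.716^20 = 0.050867
  k=4: C(23,4)·0.284^4·0.716^19 = 0.100881
P(X ≤ 4) = 0.174727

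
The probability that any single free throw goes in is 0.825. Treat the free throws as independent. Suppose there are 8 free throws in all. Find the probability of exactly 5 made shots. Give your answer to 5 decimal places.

0.11470

X ~ Binomial(n=8, p=0.825).
P(X=5) = C(8,5) · p^5 · (1−p)^3
= 56 · 0.38218 · 0.0053594 = 0.1147022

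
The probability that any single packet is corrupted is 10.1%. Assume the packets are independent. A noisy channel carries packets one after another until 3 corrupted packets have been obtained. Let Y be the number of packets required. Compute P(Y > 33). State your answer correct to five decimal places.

0.33877

Needing more than 33 packets ⇔ fewer than 3 successes in the first 33. With X ~ Binomial(33, 0.101), P(Y > 33) = P(X ≤ 2).
  k=0: C(33,0)·0.101^0·0.899^33 = 0.0297900
  k=1: C(33,1)·0.101^1·0.899^32 = 0.1104448
  k=2: C(33,2)·0.101^2·0.899^31 = 0.1985304
P(X ≤ 2) = 0.3387652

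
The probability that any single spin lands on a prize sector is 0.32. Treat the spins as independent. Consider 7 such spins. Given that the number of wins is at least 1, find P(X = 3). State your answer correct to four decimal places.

X ~ Binomial(7, 0.32). Want P(X=3 | X≥1) = P(X=3) / P(X≥1).
P(X=3) = C(7,3)·0.32^3·0.68^4 = 0.245219
P(X≥1) = 1 − 0.067230 = 0.932770
Ratio = 0.245219 / 0.932770 = 0.262893

0.2629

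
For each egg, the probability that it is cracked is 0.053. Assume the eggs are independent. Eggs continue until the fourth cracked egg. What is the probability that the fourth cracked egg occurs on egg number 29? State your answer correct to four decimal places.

Y = trial on which the fourth success occurs; negative binomial, r=4, p=0.053.
P(Y=29) = C(28,3) · p^4 · (1−p)^25
= 3276 · 7.8905e-06 · 0.2563 = 0.006625

0.0066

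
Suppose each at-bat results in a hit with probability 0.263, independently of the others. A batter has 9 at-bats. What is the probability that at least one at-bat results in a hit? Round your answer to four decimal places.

P(at least one) = 1 − P(none) = 1 − (1 − 0.263)^9
= 1 − 0.064152 = 0.935848

0.9358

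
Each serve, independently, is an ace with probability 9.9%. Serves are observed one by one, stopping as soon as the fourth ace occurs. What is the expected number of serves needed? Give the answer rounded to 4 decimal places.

Y = total serves until the fourth success; negative binomial with r=4, p=0.099.
E[Y] = r / p = 4 / 0.099 = 40.404040

40.4040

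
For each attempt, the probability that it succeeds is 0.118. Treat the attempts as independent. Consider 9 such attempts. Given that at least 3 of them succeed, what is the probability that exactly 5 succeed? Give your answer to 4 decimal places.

X ~ Binomial(9, 0.118). Want P(X=5 | X≥3) = P(X=5) / P(X≥3).
P(X=5) = C(9,5)·0.118^5·0.882^4 = 0.001744
P(X≥3) = 1 − 0.323011 − 0.388932 − 0.208136 = 0.079922
Ratio = 0.001744 / 0.079922 = 0.021827

0.0218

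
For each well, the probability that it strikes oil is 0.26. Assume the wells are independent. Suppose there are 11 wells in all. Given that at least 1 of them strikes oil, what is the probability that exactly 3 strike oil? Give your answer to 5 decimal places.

X ~ Binomial(11, 0.26). Want P(X=3 | X≥1) = P(X=3) / P(X≥1).
P(X=3) = C(11,3)·0.26^3·0.74^8 = 0.2607701
P(X≥1) = 1 − 0.0364375 = 0.9635625
Ratio = 0.2607701 / 0.9635625 = 0.2706312

0.27063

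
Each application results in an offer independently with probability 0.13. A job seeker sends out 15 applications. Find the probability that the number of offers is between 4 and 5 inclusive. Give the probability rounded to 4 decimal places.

X ~ Binomial(15, 0.13); P(4 ≤ X ≤ 5) = Σ C(15,k) p^k (1−p)^(15−k) over k:
  k=4: C(15,4)·0.13^4·0.87^11 = 0.084259
  k=5: C(15,5)·0.13^5·0.87^10 = 0.027699
Total = 0.111958

0.1120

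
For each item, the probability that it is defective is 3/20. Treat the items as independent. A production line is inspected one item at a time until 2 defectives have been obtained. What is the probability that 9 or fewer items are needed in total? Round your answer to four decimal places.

0.4005

Finishing within 9 items ⇔ at least 2 successes in the first 9. With X ~ Binomial(9, 0.15), P(Y ≤ 9) = 1 − P(X ≤ 1).
  k=0: C(9,0)·0.15^0·0.85^9 = 0.231617
  k=1: C(9,1)·0.15^1·0.85^8 = 0.367862
1 − 0.599479 = 0.400521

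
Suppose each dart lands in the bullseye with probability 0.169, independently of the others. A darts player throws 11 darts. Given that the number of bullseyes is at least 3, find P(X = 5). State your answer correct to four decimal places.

X ~ Binomial(11, 0.169). Want P(X=5 | X≥3) = P(X=5) / P(X≥3).
P(X=5) = C(11,5)·0.169^5·0.831^6 = 0.020974
P(X≥3) = 1 − 0.130500 − 0.291937 − 0.296856 = 0.280707
Ratio = 0.020974 / 0.280707 = 0.074719

0.0747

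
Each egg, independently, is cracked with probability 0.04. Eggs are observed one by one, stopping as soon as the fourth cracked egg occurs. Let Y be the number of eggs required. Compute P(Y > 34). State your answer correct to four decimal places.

Needing more than 34 eggs ⇔ fewer than 4 successes in the first 34. With X ~ Binomial(34, 0.04), P(Y > 34) = P(X ≤ 3).
  k=0: C(34,0)·0.04^0·0.96^34 = 0.249587
  k=1: C(34,1)·0.04^1·0.96^33 = 0.353582
  k=2: C(34,2)·0.04^2·0.96^32 = 0.243087
  k=3: C(34,3)·0.04^3·0.96^31 = 0.108039
P(X ≤ 3) = 0.954295

0.9543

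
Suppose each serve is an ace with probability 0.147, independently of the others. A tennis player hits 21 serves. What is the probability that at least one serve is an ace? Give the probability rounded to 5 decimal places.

0.96452

P(at least one) = 1 − P(none) = 1 − (1 − 0.147)^21
= 1 − 0.0354756 = 0.9645244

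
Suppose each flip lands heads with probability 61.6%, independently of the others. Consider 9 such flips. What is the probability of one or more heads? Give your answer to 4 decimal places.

P(at least one) = 1 − P(none) = 1 − (1 − 0.616)^9
= 1 − 0.000182 = 0.999818

0.9998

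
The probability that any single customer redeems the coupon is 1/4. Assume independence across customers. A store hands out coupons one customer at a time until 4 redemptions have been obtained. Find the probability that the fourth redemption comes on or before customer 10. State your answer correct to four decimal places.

Finishing within 10 customers ⇔ at least 4 successes in the first 10. With X ~ Binomial(10, 0.25), P(Y ≤ 10) = 1 − P(X ≤ 3).
  k=0: C(10,0)·0.25^0·0.75^10 = 0.056314
  k=1: C(10,1)·0.25^1·0.75^9 = 0.187712
  k=2: C(10,2)·0.25^2·0.75^8 = 0.281568
  k=3: C(10,3)·0.25^3·0.75^7 = 0.250282
1 − 0.775875 = 0.224125

0.2241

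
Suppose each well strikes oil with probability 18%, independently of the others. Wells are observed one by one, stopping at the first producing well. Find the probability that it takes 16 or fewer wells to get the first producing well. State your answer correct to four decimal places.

Y = number of wells to the first success; geometric, p = 0.18.
P(Y ≤ 16) = 1 − (1−p)^16 = 1 − 0.041785 = 0.958215

0.9582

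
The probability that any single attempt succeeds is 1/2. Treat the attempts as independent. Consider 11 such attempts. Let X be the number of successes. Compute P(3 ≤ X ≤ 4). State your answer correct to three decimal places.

0.242

X ~ Binomial(11, 0.50); P(3 ≤ X ≤ 4) = Σ C(11,k) p^k (1−p)^(11−k) over k:
  k=3: C(11,3)·0.50^3·0.50^8 = 0.08057
  k=4: C(11,4)·0.50^4·0.50^7 = 0.16113
Total = 0.24170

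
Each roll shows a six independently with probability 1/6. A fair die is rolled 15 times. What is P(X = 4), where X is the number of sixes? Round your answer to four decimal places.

0.1418

X ~ Binomial(n=15, p=0.166667).
P(X=4) = C(15,4) · p^4 · (1−p)^11
= 1365 · 0.0007716 · 0.13459 = 0.141754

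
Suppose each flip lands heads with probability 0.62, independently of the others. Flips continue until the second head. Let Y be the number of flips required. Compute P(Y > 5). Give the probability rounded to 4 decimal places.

Needing more than 5 flips ⇔ fewer than 2 successes in the first 5. With X ~ Binomial(5, 0.62), P(Y > 5) = P(X ≤ 1).
  k=0: C(5,0)·0.62^0·0.38^5 = 0.007924
  k=1: C(5,1)·0.62^1·0.38^4 = 0.064639
P(X ≤ 1) = 0.072563

0.0726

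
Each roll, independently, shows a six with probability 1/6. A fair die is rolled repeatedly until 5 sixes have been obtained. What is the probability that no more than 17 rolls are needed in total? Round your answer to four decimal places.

0.1396

Finishing within 17 rolls ⇔ at least 5 successes in the first 17. With X ~ Binomial(17, 0.166667), P(Y ≤ 17) = 1 − P(X ≤ 4).
  k=0: C(17,0)·0.166667^0·0.833333^17 = 0.045073
  k=1: C(17,1)·0.166667^1·0.833333^16 = 0.153249
  k=2: C(17,2)·0.166667^2·0.833333^15 = 0.245198
  k=3: C(17,3)·0.166667^3·0.833333^14 = 0.245198
  k=4: C(17,4)·0.166667^4·0.833333^13 = 0.171639
1 − 0.860358 = 0.139642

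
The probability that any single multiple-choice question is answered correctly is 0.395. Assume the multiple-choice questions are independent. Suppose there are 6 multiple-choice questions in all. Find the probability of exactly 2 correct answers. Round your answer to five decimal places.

X ~ Binomial(n=6, p=0.395).
P(X=2) = C(6,2) · p^2 · (1−p)^4
= 15 · 0.15602 · 0.13397 = 0.3135501

0.31355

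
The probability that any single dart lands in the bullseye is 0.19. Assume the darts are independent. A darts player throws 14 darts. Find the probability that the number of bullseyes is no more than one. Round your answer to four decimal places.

X ~ Binomial(14, 0.19); P(X ≤ 1) = Σ C(14,k) p^k (1−p)^(14−k) over k:
  k=0: C(14,0)·0.19^0·0.81^14 = 0.052335
  k=1: C(14,1)·0.19^1·0.81^13 = 0.171865
Total = 0.224200

0.2242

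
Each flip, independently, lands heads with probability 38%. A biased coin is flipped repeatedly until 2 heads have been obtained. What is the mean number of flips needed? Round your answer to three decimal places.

Y = total flips until the second success; negative binomial with r=2, p=0.38.
E[Y] = r / p = 2 / 0.38 = 5.26316

5.263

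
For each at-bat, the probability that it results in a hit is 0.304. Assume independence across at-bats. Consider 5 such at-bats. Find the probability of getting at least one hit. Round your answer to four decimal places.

P(at least one) = 1 − P(none) = 1 − (1 − 0.304)^5
= 1 − 0.163323 = 0.836677

0.8367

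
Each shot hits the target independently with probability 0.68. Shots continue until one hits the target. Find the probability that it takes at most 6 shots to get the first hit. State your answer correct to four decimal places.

0.9989

Y = number of shots to the first success; geometric, p = 0.68.
P(Y ≤ 6) = 1 − (1−p)^6 = 1 − 0.001074 = 0.998926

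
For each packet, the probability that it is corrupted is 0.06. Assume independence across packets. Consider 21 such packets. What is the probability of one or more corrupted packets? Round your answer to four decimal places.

0.7273

P(at least one) = 1 − P(none) = 1 − (1 − 0.06)^21
= 1 − 0.272700 = 0.727300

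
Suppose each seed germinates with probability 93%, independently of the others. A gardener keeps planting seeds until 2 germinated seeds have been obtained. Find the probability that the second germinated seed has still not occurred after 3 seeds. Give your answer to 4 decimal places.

0.0140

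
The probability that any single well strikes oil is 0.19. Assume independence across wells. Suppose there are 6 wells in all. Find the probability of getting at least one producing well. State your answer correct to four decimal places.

P(at least one) = 1 − P(none) = 1 − (1 − 0.19)^6
= 1 − 0.282430 = 0.717570

0.7176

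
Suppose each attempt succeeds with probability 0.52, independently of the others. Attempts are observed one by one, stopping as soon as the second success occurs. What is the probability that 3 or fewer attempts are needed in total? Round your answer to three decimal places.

Finishing within 3 attempts ⇔ at least 2 successes in the first 3. With X ~ Binomial(3, 0.52), P(Y ≤ 3) = 1 − P(X ≤ 1).
  k=0: C(3,0)·0.52^0·0.48^3 = 0.11059
  k=1: C(3,1)·0.52^1·0.48^2 = 0.35942
1 − 0.47002 = 0.52998

0.530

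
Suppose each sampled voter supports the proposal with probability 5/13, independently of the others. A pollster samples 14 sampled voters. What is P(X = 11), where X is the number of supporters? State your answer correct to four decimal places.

X ~ Binomial(n=14, p=0.384615).
P(X=11) = C(14,11) · p^11 · (1−p)^3
= 364 · 2.7245e-05 · 0.23305 = 0.002311

0.0023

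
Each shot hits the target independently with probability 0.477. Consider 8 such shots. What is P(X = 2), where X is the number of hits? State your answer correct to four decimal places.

X ~ Binomial(n=8, p=0.477).
P(X=2) = C(8,2) · p^2 · (1−p)^6
= 28 · 0.22753 · 0.020465 = 0.130378

0.1304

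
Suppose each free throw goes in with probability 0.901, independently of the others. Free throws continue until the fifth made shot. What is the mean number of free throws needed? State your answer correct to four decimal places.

5.5494

Y = total free throws until the fifth success; negative binomial with r=5, p=0.901.
E[Y] = r / p = 5 / 0.901 = 5.549390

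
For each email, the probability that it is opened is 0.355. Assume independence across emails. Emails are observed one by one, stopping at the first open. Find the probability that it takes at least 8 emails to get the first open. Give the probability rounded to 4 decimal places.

0.0464

Y = number of emails to the first success; geometric, p = 0.355.
P(Y > 7) = P(first 7 all fail) = (1−p)^7 = 0.046443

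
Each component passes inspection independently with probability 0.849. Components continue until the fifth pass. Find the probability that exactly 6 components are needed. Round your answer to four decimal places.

0.3330

Y = trial on which the fifth success occurs; negative binomial, r=5, p=0.849.
P(Y=6) = C(5,4) · p^5 · (1−p)^1
= 5 · 0.4411 · 0.151 = 0.333032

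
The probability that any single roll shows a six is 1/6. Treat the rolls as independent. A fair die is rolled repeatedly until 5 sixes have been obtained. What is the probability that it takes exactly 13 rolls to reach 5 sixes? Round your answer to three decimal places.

0.015

Y = trial on which the fifth success occurs; negative binomial, r=5, p=0.166667.
P(Y=13) = C(12,4) · p^5 · (1−p)^8
= 495 · 0.0001286 · 0.23257 = 0.01480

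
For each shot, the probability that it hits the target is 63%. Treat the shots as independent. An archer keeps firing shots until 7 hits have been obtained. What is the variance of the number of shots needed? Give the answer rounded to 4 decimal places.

Y = total shots until the seventh success; negative binomial with r=7, p=0.63.
Var(Y) = r(1−p)/p² = 7·0.37 / 0.63² = 6.525573

6.5256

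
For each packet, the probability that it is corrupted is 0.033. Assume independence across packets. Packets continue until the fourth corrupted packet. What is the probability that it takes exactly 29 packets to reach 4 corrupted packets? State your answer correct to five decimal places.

Y = trial on which the fourth success occurs; negative binomial, r=4, p=0.033.
P(Y=29) = C(28,3) · p^4 · (1−p)^25
= 3276 · 1.1859e-06 · 0.43218 = 0.0016790

0.00168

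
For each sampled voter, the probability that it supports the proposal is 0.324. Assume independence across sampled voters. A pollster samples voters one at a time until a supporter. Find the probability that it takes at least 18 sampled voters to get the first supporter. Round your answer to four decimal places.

Y = number of sampled voters to the first success; geometric, p = 0.324.
P(Y > 17) = P(first 17 all fail) = (1−p)^17 = 0.001286

0.0013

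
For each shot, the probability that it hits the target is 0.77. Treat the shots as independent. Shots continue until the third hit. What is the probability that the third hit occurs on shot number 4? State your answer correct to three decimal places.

0.315

Y = trial on which the third success occurs; negative binomial, r=3, p=0.77.
P(Y=4) = C(3,2) · p^3 · (1−p)^1
= 3 · 0.45653 · 0.23 = 0.31501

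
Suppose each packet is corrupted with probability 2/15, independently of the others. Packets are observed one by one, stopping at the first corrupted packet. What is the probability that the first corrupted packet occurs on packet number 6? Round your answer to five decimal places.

Geometric (trials to first success), p = 0.133333.
P(Y = 6) = (1−p)^5 · p = 0.48895 · 0.133333 = 0.0651927

0.06519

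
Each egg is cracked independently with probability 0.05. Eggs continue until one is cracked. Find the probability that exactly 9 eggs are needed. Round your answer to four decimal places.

Geometric (trials to first success), p = 0.05.
P(Y = 9) = (1−p)^8 · p = 0.66342 · 0.05 = 0.033171

0.0332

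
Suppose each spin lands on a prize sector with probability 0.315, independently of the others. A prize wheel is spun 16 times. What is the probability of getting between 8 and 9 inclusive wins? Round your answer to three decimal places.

0.085

X ~ Binomial(16, 0.315); P(8 ≤ X ≤ 9) = Σ C(16,k) p^k (1−p)^(16−k) over k:
  k=8: C(16,8)·0.315^8·0.685^8 = 0.06048
  k=9: C(16,9)·0.315^9·0.685^7 = 0.02472
Total = 0.08520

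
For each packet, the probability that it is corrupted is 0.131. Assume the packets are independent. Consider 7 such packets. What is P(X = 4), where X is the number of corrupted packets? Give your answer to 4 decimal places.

X ~ Binomial(n=7, p=0.131).
P(X=4) = C(7,4) · p^4 · (1−p)^3
= 35 · 0.0002945 · 0.65623 = 0.006764

0.0068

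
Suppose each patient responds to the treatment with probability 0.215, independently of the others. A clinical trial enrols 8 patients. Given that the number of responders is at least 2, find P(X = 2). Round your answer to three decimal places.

X ~ Binomial(8, 0.215). Want P(X=2 | X≥2) = P(X=2) / P(X≥2).
P(X=2) = C(8,2)·0.215^2·0.785^6 = 0.30287
P(X≥2) = 1 − 0.14420 − 0.31595 = 0.53985
Ratio = 0.30287 / 0.53985 = 0.56102

0.561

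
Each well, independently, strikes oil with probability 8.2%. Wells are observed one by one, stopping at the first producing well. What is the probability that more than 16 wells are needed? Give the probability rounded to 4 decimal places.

0.2544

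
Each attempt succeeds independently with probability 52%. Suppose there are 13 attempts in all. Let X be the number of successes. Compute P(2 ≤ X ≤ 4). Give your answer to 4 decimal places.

0.1034

X ~ Binomial(13, 0.52); P(2 ≤ X ≤ 4) = Σ C(13,k) p^k (1−p)^(13−k) over k:
  k=2: C(13,2)·0.52^2·0.48^11 = 0.006573
  k=3: C(13,3)·0.52^3·0.48^10 = 0.026109
  k=4: C(13,4)·0.52^4·0.48^9 = 0.070712
Total = 0.103393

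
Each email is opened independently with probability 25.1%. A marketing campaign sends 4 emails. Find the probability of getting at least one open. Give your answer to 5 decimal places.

0.68528

P(at least one) = 1 − P(none) = 1 − (1 − 0.251)^4
= 1 − 0.3147221 = 0.6852779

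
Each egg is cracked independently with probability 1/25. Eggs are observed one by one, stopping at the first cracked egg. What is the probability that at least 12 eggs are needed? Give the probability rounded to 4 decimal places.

Y = number of eggs to the first success; geometric, p = 0.04.
P(Y > 11) = P(first 11 all fail) = (1−p)^11 = 0.638239

0.6382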